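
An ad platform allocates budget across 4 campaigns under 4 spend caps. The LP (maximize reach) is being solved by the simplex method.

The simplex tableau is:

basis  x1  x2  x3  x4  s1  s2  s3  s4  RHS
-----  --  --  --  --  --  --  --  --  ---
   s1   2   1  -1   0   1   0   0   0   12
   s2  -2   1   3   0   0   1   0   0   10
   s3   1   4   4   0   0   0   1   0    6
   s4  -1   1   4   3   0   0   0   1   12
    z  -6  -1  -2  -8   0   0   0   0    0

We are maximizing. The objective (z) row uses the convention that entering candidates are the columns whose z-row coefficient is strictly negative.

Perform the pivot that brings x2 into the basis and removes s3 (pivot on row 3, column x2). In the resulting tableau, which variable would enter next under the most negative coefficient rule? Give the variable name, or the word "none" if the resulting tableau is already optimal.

Pivot element 4. New z-row = old z-row − (-1)·(row 3/4).
Updated z-row coefficients: x1: -23/4, x2: 0, x3: -1, x4: -8, s1: 0, s2: 0, s3: 1/4, s4: 0.
The most negative is -8 in column x4, so x4 would enter next.

x4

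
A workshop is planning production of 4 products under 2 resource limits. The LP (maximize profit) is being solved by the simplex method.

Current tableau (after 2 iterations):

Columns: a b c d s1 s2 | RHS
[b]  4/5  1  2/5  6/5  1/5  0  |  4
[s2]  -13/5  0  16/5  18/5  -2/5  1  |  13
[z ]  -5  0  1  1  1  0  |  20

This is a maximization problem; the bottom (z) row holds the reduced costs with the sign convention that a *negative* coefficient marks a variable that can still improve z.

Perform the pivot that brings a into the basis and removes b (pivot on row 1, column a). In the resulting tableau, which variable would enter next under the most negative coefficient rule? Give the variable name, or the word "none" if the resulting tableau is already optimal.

none

Pivot element 4/5. New z-row = old z-row − (-5)·(row 1/(4/5)).
Updated z-row coefficients: a: 0, b: 25/4, c: 7/2, d: 17/2, s1: 9/4, s2: 0.
No coefficient is strictly negative; the tableau after this pivot is optimal.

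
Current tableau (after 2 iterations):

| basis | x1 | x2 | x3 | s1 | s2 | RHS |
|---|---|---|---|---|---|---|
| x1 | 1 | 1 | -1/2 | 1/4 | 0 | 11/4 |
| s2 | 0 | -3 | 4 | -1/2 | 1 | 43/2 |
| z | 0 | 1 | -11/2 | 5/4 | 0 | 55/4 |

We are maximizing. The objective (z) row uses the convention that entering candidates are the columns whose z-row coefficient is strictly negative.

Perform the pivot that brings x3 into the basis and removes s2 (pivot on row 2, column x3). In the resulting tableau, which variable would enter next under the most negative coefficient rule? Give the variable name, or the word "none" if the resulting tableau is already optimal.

x2

Pivot element 4. New z-row = old z-row − (-11/2)·(row 2/4).
Updated z-row coefficients: x1: 0, x2: -25/8, x3: 0, s1: 9/16, s2: 11/8.
The most negative is -25/8 in column x2, so x2 would enter next.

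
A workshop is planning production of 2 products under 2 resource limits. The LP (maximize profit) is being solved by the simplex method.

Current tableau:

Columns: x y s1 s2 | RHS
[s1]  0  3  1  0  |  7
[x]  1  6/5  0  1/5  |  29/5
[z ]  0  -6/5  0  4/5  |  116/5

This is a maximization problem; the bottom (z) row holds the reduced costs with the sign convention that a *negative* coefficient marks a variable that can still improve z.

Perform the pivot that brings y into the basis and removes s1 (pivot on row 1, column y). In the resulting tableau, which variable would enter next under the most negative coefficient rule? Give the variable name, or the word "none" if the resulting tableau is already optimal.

none

Pivot element 3. New z-row = old z-row − (-6/5)·(row 1/3).
Updated z-row coefficients: x: 0, y: 0, s1: 2/5, s2: 4/5.
No coefficient is strictly negative; the tableau after this pivot is optimal.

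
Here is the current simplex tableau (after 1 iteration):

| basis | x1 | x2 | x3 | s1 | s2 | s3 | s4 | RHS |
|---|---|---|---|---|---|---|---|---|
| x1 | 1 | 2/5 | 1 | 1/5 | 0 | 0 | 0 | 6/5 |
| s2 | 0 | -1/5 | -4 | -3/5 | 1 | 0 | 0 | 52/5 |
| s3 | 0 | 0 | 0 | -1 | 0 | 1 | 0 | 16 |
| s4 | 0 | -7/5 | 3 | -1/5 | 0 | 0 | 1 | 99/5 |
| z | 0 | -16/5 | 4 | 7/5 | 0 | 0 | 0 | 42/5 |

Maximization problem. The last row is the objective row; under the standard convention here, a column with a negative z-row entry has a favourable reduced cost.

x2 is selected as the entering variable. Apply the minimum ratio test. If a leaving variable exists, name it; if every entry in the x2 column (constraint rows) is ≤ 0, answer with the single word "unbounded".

x1

Ratios: row 1 (x1): (6/5)/(2/5) = 3; row 2 (s2): entry -1/5 ≤ 0, skip; row 3 (s3): entry 0 ≤ 0, skip; row 4 (s4): entry -7/5 ≤ 0, skip.
Minimum ratio is in the x1 row, so x1 leaves.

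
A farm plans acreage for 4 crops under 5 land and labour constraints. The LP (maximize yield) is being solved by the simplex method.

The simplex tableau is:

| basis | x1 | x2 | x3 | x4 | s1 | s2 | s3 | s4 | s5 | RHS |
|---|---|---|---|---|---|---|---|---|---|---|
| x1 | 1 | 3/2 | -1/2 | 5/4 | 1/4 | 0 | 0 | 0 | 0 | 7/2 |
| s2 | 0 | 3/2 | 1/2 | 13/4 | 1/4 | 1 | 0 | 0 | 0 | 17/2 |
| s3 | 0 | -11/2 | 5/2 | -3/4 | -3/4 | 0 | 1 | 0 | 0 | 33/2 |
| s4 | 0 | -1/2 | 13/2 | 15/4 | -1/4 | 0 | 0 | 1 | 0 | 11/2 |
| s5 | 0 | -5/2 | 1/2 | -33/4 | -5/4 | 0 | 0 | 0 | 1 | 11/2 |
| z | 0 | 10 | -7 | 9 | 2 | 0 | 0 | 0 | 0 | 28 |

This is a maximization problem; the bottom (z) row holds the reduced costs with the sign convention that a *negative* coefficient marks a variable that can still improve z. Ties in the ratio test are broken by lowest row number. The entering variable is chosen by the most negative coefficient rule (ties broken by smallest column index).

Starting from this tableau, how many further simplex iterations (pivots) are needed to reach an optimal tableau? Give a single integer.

pivot: x3 in, s4 out → z = 441/13
No improving column remains; optimal.

1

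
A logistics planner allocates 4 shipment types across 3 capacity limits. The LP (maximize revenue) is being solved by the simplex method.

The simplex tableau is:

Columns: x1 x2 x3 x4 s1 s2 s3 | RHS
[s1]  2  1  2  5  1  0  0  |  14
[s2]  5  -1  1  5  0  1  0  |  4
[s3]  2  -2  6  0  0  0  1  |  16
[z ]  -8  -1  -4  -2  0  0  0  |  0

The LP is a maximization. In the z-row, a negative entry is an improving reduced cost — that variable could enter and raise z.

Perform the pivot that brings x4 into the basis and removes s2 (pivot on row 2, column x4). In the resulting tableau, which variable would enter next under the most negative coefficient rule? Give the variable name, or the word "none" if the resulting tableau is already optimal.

x1

Pivot element 5. New z-row = old z-row − (-2)·(row 2/5).
Updated z-row coefficients: x1: -6, x2: -7/5, x3: -18/5, x4: 0, s1: 0, s2: 2/5, s3: 0.
The most negative is -6 in column x1, so x1 would enter next.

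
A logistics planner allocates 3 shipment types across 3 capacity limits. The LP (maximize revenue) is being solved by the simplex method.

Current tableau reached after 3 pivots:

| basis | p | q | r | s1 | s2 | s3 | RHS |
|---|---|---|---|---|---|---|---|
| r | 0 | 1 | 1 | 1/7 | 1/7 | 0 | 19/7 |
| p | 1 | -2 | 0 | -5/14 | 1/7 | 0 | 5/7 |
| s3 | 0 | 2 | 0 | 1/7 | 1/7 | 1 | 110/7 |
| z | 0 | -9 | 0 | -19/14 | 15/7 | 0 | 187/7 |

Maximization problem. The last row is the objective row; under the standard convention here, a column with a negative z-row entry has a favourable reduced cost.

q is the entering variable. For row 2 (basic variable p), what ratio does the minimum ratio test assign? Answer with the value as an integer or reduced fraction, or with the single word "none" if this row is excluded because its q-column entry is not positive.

none

The q entry in row 2 is -2 ≤ 0, so this row gives no ratio.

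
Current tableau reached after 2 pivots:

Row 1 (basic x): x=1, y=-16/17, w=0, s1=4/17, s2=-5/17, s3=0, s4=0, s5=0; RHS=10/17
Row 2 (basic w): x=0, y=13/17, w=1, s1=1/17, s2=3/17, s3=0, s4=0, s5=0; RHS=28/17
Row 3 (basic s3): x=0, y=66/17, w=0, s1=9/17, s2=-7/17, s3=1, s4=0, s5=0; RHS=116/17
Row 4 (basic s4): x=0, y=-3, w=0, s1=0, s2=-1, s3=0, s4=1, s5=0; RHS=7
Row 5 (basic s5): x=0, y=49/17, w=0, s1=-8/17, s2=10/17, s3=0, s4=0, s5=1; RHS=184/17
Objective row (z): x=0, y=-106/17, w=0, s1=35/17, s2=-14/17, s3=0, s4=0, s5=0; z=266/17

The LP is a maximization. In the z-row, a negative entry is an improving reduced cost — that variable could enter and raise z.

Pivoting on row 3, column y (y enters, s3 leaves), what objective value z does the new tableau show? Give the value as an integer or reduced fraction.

878/33

Minimum ratio for y: (116/17)/(66/17) = 58/33.
z changes by −(z-row coeff of y)·ratio = −(-106/17)·(58/33) = 6148/561.
New z = 266/17 + (6148/561) = 878/33.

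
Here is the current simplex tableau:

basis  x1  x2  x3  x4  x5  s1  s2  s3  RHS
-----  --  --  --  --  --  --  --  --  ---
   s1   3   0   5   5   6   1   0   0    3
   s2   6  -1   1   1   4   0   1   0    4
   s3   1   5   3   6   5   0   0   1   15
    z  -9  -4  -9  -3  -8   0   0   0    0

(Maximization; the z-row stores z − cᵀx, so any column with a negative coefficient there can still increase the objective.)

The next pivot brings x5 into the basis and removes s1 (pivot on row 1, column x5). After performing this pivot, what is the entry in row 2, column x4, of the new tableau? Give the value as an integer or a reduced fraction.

Pivot element is row 1, column x5: 6.
Normalize row 1: new (row 1, x4) = 5/6 = 5/6.
row 2 ← row 2 − 4·(new row 1): 1 − 4·(5/6) = -7/3.

-7/3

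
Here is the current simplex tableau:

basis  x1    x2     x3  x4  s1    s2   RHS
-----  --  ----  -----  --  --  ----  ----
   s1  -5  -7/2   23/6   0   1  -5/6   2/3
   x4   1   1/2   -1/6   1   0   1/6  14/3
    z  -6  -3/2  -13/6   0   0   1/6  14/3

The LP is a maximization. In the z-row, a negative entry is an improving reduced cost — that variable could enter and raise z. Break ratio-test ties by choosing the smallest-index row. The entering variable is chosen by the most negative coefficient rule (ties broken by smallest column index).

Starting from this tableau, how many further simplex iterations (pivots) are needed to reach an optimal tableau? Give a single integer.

2

pivot: x1 in, x4 out → z = 98/3
pivot: x3 in, s1 out → z = 58
No improving column remains; optimal.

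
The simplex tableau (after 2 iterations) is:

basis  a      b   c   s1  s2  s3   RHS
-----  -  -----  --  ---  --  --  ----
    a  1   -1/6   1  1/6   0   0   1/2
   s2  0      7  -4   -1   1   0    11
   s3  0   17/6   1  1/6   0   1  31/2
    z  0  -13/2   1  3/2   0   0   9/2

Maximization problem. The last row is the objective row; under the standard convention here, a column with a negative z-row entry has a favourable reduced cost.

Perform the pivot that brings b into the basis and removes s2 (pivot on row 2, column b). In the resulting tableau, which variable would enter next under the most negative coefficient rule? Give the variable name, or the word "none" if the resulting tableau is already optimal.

c

Pivot element 7. New z-row = old z-row − (-13/2)·(row 2/7).
Updated z-row coefficients: a: 0, b: 0, c: -19/7, s1: 4/7, s2: 13/14, s3: 0.
The most negative is -19/7 in column c, so c would enter next.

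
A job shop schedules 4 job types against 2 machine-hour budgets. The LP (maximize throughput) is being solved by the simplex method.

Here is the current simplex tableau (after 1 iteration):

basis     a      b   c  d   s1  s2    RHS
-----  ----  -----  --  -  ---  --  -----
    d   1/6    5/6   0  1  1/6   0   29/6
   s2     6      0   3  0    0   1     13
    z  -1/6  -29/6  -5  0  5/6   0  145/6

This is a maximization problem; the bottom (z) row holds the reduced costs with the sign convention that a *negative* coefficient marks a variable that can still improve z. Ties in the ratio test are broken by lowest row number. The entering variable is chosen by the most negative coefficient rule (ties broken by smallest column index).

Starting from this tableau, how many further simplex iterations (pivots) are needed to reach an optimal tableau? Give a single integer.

2

pivot: c in, s2 out → z = 275/6
pivot: b in, d out → z = 1108/15
No improving column remains; optimal.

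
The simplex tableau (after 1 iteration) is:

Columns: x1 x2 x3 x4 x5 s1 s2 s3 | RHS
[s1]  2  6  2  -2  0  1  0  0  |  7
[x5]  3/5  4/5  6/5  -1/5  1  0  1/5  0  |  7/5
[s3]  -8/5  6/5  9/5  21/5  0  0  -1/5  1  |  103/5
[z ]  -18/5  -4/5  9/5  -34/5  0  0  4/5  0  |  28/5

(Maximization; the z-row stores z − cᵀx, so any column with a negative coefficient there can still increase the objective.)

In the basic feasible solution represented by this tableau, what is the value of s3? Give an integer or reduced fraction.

s3 is basic (row 3); its value is the RHS of that row: 103/5.

103/5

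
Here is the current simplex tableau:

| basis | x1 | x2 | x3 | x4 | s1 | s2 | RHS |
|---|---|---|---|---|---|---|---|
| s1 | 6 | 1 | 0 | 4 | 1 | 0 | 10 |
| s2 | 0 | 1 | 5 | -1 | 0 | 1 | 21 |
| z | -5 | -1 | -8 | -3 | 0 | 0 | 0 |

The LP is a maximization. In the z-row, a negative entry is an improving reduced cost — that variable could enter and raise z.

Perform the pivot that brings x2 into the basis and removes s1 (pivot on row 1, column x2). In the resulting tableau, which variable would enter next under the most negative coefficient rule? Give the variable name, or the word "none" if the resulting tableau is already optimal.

Pivot element 1. New z-row = old z-row − (-1)·(row 1/1).
Updated z-row coefficients: x1: 1, x2: 0, x3: -8, x4: 1, s1: 1, s2: 0.
The most negative is -8 in column x3, so x3 would enter next.

x3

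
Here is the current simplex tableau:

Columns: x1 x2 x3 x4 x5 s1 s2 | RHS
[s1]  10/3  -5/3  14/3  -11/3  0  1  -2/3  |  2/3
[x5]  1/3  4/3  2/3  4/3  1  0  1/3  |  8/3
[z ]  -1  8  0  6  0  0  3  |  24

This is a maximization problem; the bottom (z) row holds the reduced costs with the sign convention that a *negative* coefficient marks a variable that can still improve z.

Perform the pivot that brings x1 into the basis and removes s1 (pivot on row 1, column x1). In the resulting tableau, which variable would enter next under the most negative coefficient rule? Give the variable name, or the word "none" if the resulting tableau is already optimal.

none

Pivot element 10/3. New z-row = old z-row − (-1)·(row 1/(10/3)).
Updated z-row coefficients: x1: 0, x2: 15/2, x3: 7/5, x4: 49/10, x5: 0, s1: 3/10, s2: 14/5.
No coefficient is strictly negative; the tableau after this pivot is optimal.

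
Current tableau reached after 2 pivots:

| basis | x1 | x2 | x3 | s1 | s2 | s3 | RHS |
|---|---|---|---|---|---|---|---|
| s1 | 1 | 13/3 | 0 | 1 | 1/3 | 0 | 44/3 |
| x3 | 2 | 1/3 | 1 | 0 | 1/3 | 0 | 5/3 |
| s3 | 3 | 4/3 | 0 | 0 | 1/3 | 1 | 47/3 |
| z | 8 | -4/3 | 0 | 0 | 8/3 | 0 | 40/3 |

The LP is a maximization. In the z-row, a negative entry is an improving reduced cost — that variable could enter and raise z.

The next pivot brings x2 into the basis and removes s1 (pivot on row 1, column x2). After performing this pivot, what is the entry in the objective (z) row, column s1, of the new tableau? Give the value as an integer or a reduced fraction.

Pivot element is row 1, column x2: 13/3.
Normalize row 1: new (row 1, s1) = 1/(13/3) = 3/13.
z-row ← z-row − (-4/3)·(new row 1): 0 − (-4/3)·(3/13) = 4/13.

4/13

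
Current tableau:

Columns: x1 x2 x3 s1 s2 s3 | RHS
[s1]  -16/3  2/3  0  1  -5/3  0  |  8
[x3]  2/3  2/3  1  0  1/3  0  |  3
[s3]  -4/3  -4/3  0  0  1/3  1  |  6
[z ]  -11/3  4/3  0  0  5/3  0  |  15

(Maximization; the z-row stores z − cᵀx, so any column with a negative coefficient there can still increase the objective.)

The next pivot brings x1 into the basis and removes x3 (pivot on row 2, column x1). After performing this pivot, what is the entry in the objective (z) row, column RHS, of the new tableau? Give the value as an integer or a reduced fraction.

63/2

Pivot element is row 2, column x1: 2/3.
Normalize row 2: new (row 2, RHS) = 3/(2/3) = 9/2.
z-row ← z-row − (-11/3)·(new row 2): 15 − (-11/3)·(9/2) = 63/2.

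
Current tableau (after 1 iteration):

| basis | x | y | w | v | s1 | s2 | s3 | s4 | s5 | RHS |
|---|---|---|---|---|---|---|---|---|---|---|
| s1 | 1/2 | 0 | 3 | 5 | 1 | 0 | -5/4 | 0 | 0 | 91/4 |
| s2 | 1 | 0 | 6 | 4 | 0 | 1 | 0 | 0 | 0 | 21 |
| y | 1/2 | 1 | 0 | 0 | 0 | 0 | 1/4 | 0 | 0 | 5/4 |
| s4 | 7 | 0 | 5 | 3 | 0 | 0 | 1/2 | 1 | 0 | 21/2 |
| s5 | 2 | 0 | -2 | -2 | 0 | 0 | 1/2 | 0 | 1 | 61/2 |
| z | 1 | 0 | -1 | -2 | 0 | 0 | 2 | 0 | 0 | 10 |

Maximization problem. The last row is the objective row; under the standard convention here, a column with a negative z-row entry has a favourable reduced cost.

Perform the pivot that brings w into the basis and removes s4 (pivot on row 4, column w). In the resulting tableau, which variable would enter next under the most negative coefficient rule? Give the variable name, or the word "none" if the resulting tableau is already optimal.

v

Pivot element 5. New z-row = old z-row − (-1)·(row 4/5).
Updated z-row coefficients: x: 12/5, y: 0, w: 0, v: -7/5, s1: 0, s2: 0, s3: 21/10, s4: 1/5, s5: 0.
The most negative is -7/5 in column v, so v would enter next.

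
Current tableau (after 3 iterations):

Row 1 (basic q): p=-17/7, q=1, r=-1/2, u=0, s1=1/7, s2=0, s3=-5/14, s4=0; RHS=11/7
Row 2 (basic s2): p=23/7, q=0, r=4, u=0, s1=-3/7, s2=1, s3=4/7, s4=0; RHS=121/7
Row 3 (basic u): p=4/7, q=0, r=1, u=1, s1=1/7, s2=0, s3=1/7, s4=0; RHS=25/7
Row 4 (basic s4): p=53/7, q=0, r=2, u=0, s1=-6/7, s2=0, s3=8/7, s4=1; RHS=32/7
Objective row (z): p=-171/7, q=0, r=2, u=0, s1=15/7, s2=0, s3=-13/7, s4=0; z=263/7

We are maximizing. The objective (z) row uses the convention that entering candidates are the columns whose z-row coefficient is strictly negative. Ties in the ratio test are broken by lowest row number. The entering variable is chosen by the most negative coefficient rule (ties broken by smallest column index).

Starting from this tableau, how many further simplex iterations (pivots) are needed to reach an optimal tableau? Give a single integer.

pivot: p in, s4 out → z = 2773/53
pivot: s1 in, u out → z = 62
No improving column remains; optimal.

2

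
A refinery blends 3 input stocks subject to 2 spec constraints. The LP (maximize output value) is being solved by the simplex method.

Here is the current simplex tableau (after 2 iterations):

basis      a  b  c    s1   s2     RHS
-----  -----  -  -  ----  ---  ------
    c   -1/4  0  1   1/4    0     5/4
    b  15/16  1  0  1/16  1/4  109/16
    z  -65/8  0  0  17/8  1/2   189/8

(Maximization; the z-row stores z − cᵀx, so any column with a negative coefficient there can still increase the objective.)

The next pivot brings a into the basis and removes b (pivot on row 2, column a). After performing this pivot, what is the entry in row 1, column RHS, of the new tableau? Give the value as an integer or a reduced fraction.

Pivot element is row 2, column a: 15/16.
Normalize row 2: new (row 2, RHS) = (109/16)/(15/16) = 109/15.
row 1 ← row 1 − (-1/4)·(new row 2): 5/4 − (-1/4)·(109/15) = 46/15.

46/15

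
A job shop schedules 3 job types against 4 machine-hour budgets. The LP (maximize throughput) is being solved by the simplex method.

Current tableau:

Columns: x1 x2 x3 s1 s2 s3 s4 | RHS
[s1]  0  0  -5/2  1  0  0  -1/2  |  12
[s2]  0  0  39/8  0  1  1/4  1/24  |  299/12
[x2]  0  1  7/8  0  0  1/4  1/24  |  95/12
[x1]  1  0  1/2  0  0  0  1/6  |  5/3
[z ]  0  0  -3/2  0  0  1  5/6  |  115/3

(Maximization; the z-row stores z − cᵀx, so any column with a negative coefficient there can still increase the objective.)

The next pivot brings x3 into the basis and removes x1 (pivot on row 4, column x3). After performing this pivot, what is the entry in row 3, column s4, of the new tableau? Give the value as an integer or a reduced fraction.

-1/4

Pivot element is row 4, column x3: 1/2.
Normalize row 4: new (row 4, s4) = (1/6)/(1/2) = 1/3.
row 3 ← row 3 − (7/8)·(new row 4): 1/24 − (7/8)·(1/3) = -1/4.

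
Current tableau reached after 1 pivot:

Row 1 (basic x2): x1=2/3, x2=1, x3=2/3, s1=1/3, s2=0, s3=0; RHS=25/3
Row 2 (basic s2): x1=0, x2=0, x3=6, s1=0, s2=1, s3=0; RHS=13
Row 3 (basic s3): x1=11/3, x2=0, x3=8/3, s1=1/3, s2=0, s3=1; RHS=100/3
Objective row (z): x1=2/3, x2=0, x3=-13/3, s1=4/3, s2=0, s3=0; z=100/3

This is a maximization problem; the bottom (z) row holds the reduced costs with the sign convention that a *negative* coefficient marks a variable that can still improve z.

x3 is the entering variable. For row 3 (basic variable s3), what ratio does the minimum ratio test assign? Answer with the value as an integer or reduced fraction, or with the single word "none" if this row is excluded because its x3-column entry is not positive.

25/2

Ratio = RHS / (x3 entry) = (100/3) / (8/3) = 25/2.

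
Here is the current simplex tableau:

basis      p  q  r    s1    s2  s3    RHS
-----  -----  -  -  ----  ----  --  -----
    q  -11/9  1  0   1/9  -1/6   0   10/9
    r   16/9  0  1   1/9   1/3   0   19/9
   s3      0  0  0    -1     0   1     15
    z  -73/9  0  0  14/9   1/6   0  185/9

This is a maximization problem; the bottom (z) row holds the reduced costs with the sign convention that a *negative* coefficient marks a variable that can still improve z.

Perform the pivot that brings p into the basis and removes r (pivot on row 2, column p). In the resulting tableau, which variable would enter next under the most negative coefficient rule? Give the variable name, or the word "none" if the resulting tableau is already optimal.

none

Pivot element 16/9. New z-row = old z-row − (-73/9)·(row 2/(16/9)).
Updated z-row coefficients: p: 0, q: 0, r: 73/16, s1: 33/16, s2: 27/16, s3: 0.
No coefficient is strictly negative; the tableau after this pivot is optimal.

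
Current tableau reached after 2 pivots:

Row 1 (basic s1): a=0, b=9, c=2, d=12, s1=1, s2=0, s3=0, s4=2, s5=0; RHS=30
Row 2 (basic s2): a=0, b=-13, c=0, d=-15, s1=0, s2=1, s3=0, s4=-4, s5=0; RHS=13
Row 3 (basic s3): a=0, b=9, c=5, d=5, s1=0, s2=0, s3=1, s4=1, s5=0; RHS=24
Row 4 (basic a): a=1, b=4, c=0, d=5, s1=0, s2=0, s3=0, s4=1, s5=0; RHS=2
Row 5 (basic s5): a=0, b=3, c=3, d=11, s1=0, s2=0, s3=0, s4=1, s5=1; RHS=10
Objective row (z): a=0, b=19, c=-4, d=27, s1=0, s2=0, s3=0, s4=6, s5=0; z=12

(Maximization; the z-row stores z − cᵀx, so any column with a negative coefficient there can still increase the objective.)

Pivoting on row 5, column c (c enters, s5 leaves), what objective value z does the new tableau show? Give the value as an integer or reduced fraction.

76/3

Minimum ratio for c: 10/3 = 10/3.
z changes by −(z-row coeff of c)·ratio = −(-4)·(10/3) = 40/3.
New z = 12 + (40/3) = 76/3.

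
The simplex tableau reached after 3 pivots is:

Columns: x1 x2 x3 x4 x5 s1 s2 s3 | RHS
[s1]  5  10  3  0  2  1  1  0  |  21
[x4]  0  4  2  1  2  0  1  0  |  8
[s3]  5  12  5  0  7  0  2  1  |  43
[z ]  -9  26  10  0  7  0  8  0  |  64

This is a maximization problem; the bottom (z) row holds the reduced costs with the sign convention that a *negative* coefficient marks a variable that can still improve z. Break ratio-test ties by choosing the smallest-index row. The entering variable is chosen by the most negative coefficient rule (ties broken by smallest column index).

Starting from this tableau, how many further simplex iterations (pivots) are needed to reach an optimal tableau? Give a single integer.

1

pivot: x1 in, s1 out → z = 509/5
No improving column remains; optimal.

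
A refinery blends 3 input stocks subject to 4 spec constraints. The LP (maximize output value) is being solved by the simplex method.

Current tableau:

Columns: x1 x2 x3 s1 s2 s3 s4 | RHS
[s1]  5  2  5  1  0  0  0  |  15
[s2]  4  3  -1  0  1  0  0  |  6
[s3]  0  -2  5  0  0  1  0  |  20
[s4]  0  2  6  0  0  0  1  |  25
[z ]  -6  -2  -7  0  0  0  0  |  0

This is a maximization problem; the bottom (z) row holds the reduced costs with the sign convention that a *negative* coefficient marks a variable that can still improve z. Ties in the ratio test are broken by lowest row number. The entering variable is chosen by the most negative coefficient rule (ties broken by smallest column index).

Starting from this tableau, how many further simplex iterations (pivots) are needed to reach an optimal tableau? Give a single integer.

pivot: x3 in, s1 out → z = 21
No improving column remains; optimal.

1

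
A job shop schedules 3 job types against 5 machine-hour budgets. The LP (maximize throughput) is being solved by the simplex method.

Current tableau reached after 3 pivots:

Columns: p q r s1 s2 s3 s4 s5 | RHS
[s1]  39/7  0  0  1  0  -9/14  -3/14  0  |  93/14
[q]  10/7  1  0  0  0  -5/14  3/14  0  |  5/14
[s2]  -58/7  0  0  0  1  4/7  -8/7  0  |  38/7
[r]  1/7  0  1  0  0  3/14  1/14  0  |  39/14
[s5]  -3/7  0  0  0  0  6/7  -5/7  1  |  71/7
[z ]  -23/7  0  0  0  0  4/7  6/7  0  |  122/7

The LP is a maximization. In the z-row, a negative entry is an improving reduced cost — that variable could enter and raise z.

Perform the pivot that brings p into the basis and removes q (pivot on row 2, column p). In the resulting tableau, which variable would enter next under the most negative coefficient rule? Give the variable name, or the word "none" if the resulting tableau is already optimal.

s3

Pivot element 10/7. New z-row = old z-row − (-23/7)·(row 2/(10/7)).
Updated z-row coefficients: p: 0, q: 23/10, r: 0, s1: 0, s2: 0, s3: -1/4, s4: 27/20, s5: 0.
The most negative is -1/4 in column s3, so s3 would enter next.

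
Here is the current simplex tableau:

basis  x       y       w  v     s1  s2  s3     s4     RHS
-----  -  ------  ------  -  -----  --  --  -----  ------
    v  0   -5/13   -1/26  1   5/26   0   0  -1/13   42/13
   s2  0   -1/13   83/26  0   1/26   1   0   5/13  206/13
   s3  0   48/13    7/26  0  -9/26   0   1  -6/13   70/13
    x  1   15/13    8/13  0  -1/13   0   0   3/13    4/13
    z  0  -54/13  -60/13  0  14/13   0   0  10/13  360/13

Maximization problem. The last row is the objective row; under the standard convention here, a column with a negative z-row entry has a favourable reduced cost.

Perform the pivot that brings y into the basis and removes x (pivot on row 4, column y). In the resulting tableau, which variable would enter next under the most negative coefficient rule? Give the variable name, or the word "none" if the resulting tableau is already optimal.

w

Pivot element 15/13. New z-row = old z-row − (-54/13)·(row 4/(15/13)).
Updated z-row coefficients: x: 18/5, y: 0, w: -12/5, v: 0, s1: 4/5, s2: 0, s3: 0, s4: 8/5.
The most negative is -12/5 in column w, so w would enter next.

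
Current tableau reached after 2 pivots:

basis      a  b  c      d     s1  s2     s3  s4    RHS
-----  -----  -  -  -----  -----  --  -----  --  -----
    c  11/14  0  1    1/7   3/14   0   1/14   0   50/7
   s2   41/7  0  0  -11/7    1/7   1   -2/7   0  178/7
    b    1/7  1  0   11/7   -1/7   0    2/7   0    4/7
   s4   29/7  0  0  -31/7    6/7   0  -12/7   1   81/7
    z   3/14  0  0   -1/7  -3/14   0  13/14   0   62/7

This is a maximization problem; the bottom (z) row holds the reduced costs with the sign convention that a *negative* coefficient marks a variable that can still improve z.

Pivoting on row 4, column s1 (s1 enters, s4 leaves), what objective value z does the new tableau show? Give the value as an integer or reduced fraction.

47/4

Minimum ratio for s1: (81/7)/(6/7) = 27/2.
z changes by −(z-row coeff of s1)·ratio = −(-3/14)·(27/2) = 81/28.
New z = 62/7 + (81/28) = 47/4.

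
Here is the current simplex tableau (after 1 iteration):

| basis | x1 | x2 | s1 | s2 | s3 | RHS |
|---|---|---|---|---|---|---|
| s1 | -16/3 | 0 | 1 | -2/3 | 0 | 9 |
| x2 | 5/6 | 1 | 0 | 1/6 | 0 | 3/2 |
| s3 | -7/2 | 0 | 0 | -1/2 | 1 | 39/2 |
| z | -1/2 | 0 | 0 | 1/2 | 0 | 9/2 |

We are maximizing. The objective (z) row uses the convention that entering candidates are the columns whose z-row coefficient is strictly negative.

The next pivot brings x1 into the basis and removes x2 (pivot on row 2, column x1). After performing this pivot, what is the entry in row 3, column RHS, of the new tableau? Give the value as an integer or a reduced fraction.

Pivot element is row 2, column x1: 5/6.
Normalize row 2: new (row 2, RHS) = (3/2)/(5/6) = 9/5.
row 3 ← row 3 − (-7/2)·(new row 2): 39/2 − (-7/2)·(9/5) = 129/5.

129/5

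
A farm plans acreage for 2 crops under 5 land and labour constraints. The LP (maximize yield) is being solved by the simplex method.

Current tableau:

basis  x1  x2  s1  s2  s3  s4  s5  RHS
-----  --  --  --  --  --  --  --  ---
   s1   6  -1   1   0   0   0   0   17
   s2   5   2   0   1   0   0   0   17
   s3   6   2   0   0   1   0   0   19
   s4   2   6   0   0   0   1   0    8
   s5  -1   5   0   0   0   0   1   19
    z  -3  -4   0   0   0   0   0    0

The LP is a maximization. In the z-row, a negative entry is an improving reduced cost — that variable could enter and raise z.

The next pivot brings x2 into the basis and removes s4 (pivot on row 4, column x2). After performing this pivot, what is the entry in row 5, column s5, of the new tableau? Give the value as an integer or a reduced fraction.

1

Pivot element is row 4, column x2: 6.
Normalize row 4: new (row 4, s5) = 0/6 = 0.
row 5 ← row 5 − 5·(new row 4): 1 − 5·0 = 1.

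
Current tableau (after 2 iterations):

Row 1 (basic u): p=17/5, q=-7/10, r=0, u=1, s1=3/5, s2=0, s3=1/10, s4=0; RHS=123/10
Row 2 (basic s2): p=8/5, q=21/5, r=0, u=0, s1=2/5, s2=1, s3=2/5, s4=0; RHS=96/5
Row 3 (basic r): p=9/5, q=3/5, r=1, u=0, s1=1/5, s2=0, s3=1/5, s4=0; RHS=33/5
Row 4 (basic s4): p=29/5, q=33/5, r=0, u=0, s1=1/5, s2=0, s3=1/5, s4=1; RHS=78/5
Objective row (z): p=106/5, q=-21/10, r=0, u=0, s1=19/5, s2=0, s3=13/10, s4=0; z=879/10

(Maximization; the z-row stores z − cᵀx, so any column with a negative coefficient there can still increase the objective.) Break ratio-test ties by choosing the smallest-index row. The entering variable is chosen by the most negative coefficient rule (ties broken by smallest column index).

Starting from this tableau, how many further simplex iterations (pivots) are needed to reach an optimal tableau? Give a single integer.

pivot: q in, s4 out → z = 2043/22
No improving column remains; optimal.

1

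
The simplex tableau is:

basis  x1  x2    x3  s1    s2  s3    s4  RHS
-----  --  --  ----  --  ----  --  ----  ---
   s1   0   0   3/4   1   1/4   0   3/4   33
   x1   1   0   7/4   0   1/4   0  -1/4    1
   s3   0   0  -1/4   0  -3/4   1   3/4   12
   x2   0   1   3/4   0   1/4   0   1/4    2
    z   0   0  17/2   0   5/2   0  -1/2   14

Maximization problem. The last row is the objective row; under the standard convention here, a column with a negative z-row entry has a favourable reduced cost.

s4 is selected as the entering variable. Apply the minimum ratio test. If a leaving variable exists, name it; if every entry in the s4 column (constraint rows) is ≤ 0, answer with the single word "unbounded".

x2

Ratios: row 1 (s1): 33/(3/4) = 44; row 2 (x1): entry -1/4 ≤ 0, skip; row 3 (s3): 12/(3/4) = 16; row 4 (x2): 2/(1/4) = 8.
Minimum ratio is in the x2 row, so x2 leaves.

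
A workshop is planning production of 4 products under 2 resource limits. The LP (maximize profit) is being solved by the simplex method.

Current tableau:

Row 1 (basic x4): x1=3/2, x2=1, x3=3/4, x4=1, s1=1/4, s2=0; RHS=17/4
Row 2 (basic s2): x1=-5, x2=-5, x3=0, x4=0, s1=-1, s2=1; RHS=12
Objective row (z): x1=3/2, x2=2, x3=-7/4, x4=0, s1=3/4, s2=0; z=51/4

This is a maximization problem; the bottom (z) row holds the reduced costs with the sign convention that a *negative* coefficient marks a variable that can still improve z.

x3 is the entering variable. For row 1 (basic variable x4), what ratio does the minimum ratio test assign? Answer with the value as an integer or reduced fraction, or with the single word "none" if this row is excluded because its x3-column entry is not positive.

Ratio = RHS / (x3 entry) = (17/4) / (3/4) = 17/3.

17/3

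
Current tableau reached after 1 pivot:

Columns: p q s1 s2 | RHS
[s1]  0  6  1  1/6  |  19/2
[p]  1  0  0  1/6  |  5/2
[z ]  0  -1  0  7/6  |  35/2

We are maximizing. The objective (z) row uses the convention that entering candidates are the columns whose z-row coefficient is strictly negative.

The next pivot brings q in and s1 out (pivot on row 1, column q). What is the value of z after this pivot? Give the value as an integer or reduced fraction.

229/12

Minimum ratio for q: (19/2)/6 = 19/12.
z changes by −(z-row coeff of q)·ratio = −(-1)·(19/12) = 19/12.
New z = 35/2 + (19/12) = 229/12.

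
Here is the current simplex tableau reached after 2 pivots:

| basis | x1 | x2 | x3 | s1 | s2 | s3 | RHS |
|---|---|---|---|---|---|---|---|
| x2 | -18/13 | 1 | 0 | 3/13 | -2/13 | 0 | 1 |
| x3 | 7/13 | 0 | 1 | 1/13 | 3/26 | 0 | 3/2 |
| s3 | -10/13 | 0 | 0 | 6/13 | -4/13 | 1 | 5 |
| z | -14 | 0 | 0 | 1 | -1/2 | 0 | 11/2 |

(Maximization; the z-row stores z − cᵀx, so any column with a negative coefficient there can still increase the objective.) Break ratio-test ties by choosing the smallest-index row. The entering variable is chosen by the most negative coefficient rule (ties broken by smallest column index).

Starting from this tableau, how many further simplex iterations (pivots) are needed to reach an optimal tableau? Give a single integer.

pivot: x1 in, x3 out → z = 89/2
No improving column remains; optimal.

1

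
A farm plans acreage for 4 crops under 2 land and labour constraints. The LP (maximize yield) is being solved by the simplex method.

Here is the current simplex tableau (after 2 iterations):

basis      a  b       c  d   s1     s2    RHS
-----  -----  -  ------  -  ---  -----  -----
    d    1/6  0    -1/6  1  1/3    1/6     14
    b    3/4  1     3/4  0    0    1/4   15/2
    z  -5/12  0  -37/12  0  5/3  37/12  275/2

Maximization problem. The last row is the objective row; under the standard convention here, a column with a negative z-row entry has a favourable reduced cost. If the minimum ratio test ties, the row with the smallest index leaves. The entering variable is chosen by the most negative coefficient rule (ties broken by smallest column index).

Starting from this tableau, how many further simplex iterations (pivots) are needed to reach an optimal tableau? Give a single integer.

1

pivot: c in, b out → z = 505/3
No improving column remains; optimal.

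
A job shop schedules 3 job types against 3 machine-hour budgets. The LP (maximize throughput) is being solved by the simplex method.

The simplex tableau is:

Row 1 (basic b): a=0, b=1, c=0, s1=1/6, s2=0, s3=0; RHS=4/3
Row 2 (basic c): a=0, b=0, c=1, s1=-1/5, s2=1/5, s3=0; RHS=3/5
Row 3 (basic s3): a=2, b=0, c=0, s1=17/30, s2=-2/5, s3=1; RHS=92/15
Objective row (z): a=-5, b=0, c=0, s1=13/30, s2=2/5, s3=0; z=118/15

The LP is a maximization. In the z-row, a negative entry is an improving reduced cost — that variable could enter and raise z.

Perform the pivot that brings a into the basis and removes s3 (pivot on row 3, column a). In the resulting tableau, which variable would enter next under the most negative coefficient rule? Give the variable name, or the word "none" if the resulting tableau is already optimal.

Pivot element 2. New z-row = old z-row − (-5)·(row 3/2).
Updated z-row coefficients: a: 0, b: 0, c: 0, s1: 37/20, s2: -3/5, s3: 5/2.
The most negative is -3/5 in column s2, so s2 would enter next.

s2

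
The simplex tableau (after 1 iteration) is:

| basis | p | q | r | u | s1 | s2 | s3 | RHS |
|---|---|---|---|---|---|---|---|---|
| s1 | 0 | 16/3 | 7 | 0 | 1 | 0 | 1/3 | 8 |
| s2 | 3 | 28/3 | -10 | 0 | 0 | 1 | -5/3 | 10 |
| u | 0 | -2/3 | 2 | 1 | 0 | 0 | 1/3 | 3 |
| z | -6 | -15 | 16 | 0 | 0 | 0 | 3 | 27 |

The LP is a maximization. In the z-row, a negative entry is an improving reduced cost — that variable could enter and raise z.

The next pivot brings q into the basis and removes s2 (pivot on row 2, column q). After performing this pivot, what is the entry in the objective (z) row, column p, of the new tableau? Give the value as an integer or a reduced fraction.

Pivot element is row 2, column q: 28/3.
Normalize row 2: new (row 2, p) = 3/(28/3) = 9/28.
z-row ← z-row − (-15)·(new row 2): -6 − (-15)·(9/28) = -33/28.

-33/28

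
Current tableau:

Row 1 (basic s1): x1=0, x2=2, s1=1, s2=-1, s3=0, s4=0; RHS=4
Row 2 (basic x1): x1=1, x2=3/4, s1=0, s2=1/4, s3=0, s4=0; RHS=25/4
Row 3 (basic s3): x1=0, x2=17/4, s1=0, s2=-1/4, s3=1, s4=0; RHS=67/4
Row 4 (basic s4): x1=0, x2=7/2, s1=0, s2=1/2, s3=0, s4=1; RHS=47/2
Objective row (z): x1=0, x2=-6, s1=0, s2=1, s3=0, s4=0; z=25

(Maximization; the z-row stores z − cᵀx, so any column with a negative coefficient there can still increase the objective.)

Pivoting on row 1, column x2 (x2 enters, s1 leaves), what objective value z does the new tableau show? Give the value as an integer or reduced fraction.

37

Minimum ratio for x2: 4/2 = 2.
z changes by −(z-row coeff of x2)·ratio = −(-6)·2 = 12.
New z = 25 + 12 = 37.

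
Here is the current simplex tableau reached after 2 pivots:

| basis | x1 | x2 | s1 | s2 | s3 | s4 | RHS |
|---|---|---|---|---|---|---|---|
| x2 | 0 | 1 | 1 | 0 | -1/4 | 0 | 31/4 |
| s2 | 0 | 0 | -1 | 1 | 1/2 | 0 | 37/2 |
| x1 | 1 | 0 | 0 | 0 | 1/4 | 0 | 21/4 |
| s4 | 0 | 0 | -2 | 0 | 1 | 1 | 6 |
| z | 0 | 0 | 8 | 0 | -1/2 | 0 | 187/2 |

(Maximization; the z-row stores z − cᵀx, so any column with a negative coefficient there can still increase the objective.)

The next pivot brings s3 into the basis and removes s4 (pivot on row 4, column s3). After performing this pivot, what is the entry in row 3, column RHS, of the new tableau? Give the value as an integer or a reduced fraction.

15/4

Pivot element is row 4, column s3: 1.
Normalize row 4: new (row 4, RHS) = 6/1 = 6.
row 3 ← row 3 − (1/4)·(new row 4): 21/4 − (1/4)·6 = 15/4.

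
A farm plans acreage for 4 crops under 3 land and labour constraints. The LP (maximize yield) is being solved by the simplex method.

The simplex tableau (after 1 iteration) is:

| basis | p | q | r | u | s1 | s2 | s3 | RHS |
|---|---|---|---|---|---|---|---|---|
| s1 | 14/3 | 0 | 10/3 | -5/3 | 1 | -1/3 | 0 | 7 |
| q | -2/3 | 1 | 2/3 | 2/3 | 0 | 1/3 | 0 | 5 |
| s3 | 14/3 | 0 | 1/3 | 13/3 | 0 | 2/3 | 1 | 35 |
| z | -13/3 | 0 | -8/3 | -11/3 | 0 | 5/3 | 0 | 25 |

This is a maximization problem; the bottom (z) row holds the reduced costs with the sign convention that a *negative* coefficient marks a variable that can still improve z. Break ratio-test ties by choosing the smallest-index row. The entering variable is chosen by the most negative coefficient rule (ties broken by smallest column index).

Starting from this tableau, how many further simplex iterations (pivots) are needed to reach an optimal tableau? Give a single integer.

3

pivot: p in, s1 out → z = 63/2
pivot: u in, s3 out → z = 335/6
pivot: r in, q out → z = 7097/114
No improving column remains; optimal.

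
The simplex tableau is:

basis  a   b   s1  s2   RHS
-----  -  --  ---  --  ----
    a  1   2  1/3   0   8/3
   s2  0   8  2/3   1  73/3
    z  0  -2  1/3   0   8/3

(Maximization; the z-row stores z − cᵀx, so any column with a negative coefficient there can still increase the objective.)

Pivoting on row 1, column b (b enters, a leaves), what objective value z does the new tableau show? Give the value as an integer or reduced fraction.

Minimum ratio for b: (8/3)/2 = 4/3.
z changes by −(z-row coeff of b)·ratio = −(-2)·(4/3) = 8/3.
New z = 8/3 + (8/3) = 16/3.

16/3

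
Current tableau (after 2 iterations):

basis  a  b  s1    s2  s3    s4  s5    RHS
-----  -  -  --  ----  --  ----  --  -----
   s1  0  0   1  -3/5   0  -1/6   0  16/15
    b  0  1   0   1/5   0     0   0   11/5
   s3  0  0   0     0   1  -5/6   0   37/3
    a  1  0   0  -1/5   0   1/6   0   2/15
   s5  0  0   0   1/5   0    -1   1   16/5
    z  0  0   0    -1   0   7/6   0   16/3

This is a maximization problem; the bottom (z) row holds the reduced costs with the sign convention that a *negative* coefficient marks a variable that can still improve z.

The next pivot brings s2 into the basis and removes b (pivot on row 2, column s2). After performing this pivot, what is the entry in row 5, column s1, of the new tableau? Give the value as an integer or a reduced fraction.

Pivot element is row 2, column s2: 1/5.
Normalize row 2: new (row 2, s1) = 0/(1/5) = 0.
row 5 ← row 5 − (1/5)·(new row 2): 0 − (1/5)·0 = 0.

0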